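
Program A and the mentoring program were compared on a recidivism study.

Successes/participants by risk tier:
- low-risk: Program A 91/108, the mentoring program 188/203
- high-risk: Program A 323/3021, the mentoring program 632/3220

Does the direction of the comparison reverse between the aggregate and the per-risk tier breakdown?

Low-risk: Program A 91/108 = 84.3%, the mentoring program 188/203 = 92.6% → the mentoring program
High-risk: Program A 323/3021 = 10.7%, the mentoring program 632/3220 = 19.6% → the mentoring program
Overall: Program A 414/3129 = 13.2%, the mentoring program 820/3423 = 24.0% → the mentoring program
The mentoring program wins overall and in every risk group — no reversal.

No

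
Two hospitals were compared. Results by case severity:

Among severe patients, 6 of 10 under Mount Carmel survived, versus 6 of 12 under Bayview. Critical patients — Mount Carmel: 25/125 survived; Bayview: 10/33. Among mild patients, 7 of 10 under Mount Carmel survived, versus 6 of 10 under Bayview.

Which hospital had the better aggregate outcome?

Bayview

Severe: Mount Carmel 6/10 = 60.0%, Bayview 6/12 = 50.0% → Mount Carmel
Critical: Mount Carmel 25/125 = 20.0%, Bayview 10/33 = 30.3% → Bayview
Mild: Mount Carmel 7/10 = 70.0%, Bayview 6/10 = 60.0% → Mount Carmel
Overall: Mount Carmel 38/145 = 26.2%, Bayview 22/55 = 40.0% → Bayview
(Neither sweeps every case group, but Bayview has the higher pooled rate.)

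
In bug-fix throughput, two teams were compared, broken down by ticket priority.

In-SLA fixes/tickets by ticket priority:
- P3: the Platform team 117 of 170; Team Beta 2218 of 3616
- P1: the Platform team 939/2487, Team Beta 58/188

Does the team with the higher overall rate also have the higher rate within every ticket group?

P3: the Platform team 117/170 = 68.8%, Team Beta 2218/3616 = 61.3% → the Platform team
P1: the Platform team 939/2487 = 37.8%, Team Beta 58/188 = 30.9% → the Platform team
Overall: the Platform team 1056/2657 = 39.7%, Team Beta 2276/3804 = 59.8% → Team Beta
The Platform team wins each ticket group but Team Beta wins overall — the comparison reverses. The Platform team's tickets skew toward P1, which has a lower base rate.

No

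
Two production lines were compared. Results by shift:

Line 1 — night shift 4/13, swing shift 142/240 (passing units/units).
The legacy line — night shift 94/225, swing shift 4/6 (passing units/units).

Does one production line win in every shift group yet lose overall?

Yes

Night shift: Line 1 4/13 = 30.8%, the legacy line 94/225 = 41.8% → the legacy line
Swing shift: Line 1 142/240 = 59.2%, the legacy line 4/6 = 66.7% → the legacy line
Overall: Line 1 146/253 = 57.7%, the legacy line 98/231 = 42.4% → Line 1
The legacy line wins each shift group but Line 1 wins overall — the comparison reverses. The legacy line's units skew toward night shift, which has a lower base rate.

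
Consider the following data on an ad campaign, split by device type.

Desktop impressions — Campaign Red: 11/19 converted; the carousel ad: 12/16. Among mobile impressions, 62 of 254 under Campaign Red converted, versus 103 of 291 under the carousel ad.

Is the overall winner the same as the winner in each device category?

Yes

Desktop: Campaign Red 11/19 = 57.9%, the carousel ad 12/16 = 75.0% → the carousel ad
Mobile: Campaign Red 62/254 = 24.4%, the carousel ad 103/291 = 35.4% → the carousel ad
Overall: Campaign Red 73/273 = 26.7%, the carousel ad 115/307 = 37.5% → the carousel ad
The carousel ad wins overall and in every device group — no reversal.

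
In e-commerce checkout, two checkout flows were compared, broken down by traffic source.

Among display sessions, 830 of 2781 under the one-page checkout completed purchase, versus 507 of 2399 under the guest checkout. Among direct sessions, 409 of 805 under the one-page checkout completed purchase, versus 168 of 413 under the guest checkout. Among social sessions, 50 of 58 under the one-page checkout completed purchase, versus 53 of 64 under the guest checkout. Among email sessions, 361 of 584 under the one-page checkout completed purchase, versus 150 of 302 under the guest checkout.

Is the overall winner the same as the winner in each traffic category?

Display: the one-page checkout 830/2781 = 29.8%, the guest checkout 507/2399 = 21.1% → the one-page checkout
Direct: the one-page checkout 409/805 = 50.8%, the guest checkout 168/413 = 40.7% → the one-page checkout
Social: the one-page checkout 50/58 = 86.2%, the guest checkout 53/64 = 82.8% → the one-page checkout
Email: the one-page checkout 361/584 = 61.8%, the guest checkout 150/302 = 49.7% → the one-page checkout
Overall: the one-page checkout 1650/4228 = 39.0%, the guest checkout 878/3178 = 27.6% → the one-page checkout
The one-page checkout wins overall and in every traffic group — no reversal.

Yes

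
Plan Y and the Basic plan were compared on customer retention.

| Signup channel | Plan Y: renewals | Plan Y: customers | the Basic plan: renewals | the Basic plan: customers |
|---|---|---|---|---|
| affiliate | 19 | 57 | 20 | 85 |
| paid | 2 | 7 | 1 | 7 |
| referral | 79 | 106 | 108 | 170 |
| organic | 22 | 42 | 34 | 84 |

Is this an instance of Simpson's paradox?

Affiliate: Plan Y 19/57 = 33.3%, the Basic plan 20/85 = 23.5% → Plan Y
Paid: Plan Y 2/7 = 28.6%, the Basic plan 1/7 = 14.3% → Plan Y
Referral: Plan Y 79/106 = 74.5%, the Basic plan 108/170 = 63.5% → Plan Y
Organic: Plan Y 22/42 = 52.4%, the Basic plan 34/84 = 40.5% → Plan Y
Overall: Plan Y 122/212 = 57.5%, the Basic plan 163/346 = 47.1% → Plan Y
Plan Y wins overall and in every signup group — no reversal.

No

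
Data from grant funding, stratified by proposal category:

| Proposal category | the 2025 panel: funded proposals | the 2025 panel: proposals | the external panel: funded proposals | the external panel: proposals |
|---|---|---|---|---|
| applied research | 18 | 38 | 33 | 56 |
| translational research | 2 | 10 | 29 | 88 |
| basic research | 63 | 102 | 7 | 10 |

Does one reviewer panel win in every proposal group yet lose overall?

Applied research: the 2025 panel 18/38 = 47.4%, the external panel 33/56 = 58.9% → the external panel
Translational research: the 2025 panel 2/10 = 20.0%, the external panel 29/88 = 33.0% → the external panel
Basic research: the 2025 panel 63/102 = 61.8%, the external panel 7/10 = 70.0% → the external panel
Overall: the 2025 panel 83/150 = 55.3%, the external panel 69/154 = 44.8% → the 2025 panel
The external panel wins each proposal group but the 2025 panel wins overall — the comparison reverses. The external panel's proposals skew toward translational research, which has a lower base rate.

Yes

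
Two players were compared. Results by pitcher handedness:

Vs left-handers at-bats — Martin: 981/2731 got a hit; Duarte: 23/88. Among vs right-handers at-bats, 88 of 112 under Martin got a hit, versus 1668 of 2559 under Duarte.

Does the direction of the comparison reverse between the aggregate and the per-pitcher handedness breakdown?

Vs left-handers: Martin 981/2731 = 35.9%, Duarte 23/88 = 26.1% → Martin
Vs right-handers: Martin 88/112 = 78.6%, Duarte 1668/2559 = 65.2% → Martin
Overall: Martin 1069/2843 = 37.6%, Duarte 1691/2647 = 63.9% → Duarte
Martin wins each pitcher group but Duarte wins overall — the comparison reverses. Martin's at-bats skew toward vs left-handers, which has a lower base rate.

Yes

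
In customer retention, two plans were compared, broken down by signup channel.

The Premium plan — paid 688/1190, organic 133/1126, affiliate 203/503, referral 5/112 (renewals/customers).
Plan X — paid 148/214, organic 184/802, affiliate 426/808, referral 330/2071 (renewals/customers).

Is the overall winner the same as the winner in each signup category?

No

Paid: the Premium plan 688/1190 = 57.8%, Plan X 148/214 = 69.2% → Plan X
Organic: the Premium plan 133/1126 = 11.8%, Plan X 184/802 = 22.9% → Plan X
Affiliate: the Premium plan 203/503 = 40.4%, Plan X 426/808 = 52.7% → Plan X
Referral: the Premium plan 5/112 = 4.5%, Plan X 330/2071 = 15.9% → Plan X
Overall: the Premium plan 1029/2931 = 35.1%, Plan X 1088/3895 = 27.9% → the Premium plan
Plan X wins each signup group but the Premium plan wins overall — the comparison reverses. Plan X's customers skew toward referral, which has a lower base rate.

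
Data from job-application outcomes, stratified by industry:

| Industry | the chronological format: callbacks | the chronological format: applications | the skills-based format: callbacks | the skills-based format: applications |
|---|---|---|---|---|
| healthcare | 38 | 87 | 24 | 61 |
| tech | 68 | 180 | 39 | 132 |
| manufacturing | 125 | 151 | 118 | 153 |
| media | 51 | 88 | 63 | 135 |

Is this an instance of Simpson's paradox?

No

Healthcare: the chronological format 38/87 = 43.7%, the skills-based format 24/61 = 39.3% → the chronological format
Tech: the chronological format 68/180 = 37.8%, the skills-based format 39/132 = 29.5% → the chronological format
Manufacturing: the chronological format 125/151 = 82.8%, the skills-based format 118/153 = 77.1% → the chronological format
Media: the chronological format 51/88 = 58.0%, the skills-based format 63/135 = 46.7% → the chronological format
Overall: the chronological format 282/506 = 55.7%, the skills-based format 244/481 = 50.7% → the chronological format
The chronological format wins overall and in every industry group — no reversal.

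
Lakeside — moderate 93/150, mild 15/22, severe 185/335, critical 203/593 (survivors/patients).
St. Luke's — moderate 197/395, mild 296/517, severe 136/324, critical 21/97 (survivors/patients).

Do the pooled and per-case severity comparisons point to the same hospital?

No

Moderate: Lakeside 93/150 = 62.0%, St. Luke's 197/395 = 49.9% → Lakeside
Mild: Lakeside 15/22 = 68.2%, St. Luke's 296/517 = 57.3% → Lakeside
Severe: Lakeside 185/335 = 55.2%, St. Luke's 136/324 = 42.0% → Lakeside
Critical: Lakeside 203/593 = 34.2%, St. Luke's 21/97 = 21.6% → Lakeside
Overall: Lakeside 496/1100 = 45.1%, St. Luke's 650/1333 = 48.8% → St. Luke's
Lakeside wins each case group but St. Luke's wins overall — the comparison reverses. Lakeside's patients skew toward critical, which has a lower base rate.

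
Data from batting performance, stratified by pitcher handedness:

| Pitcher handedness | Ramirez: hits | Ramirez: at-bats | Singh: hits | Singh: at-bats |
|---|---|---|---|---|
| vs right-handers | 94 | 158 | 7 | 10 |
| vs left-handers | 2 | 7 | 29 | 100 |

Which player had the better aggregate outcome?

Vs right-handers: Ramirez 94/158 = 59.5%, Singh 7/10 = 70.0% → Singh
Vs left-handers: Ramirez 2/7 = 28.6%, Singh 29/100 = 29.0% → Singh
Overall: Ramirez 96/165 = 58.2%, Singh 36/110 = 32.7% → Ramirez
(Singh wins every pitcher group but Ramirez wins overall — Singh's at-bats skew toward the low-rate vs left-handers group.)

Ramirez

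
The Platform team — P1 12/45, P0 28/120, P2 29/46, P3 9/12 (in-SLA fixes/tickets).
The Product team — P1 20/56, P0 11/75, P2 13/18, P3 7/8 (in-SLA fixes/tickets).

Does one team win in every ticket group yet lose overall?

P1: the Platform team 12/45 = 26.7%, the Product team 20/56 = 35.7% → the Product team
P0: the Platform team 28/120 = 23.3%, the Product team 11/75 = 14.7% → the Platform team
P2: the Platform team 29/46 = 63.0%, the Product team 13/18 = 72.2% → the Product team
P3: the Platform team 9/12 = 75.0%, the Product team 7/8 = 87.5% → the Product team
Overall: the Platform team 78/223 = 35.0%, the Product team 51/157 = 32.5% → the Platform team
Neither sweeps: the Platform team wins 1 of 4 groups, the Product team wins 3. The Platform team wins overall but not every group — no Simpson reversal.

No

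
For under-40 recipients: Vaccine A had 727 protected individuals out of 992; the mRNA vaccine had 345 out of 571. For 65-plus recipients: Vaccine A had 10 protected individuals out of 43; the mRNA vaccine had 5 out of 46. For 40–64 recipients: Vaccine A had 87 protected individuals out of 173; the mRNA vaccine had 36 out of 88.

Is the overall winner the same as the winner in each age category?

Yes

Under-40: Vaccine A 727/992 = 73.3%, the mRNA vaccine 345/571 = 60.4% → Vaccine A
65-plus: Vaccine A 10/43 = 23.3%, the mRNA vaccine 5/46 = 10.9% → Vaccine A
40–64: Vaccine A 87/173 = 50.3%, the mRNA vaccine 36/88 = 40.9% → Vaccine A
Overall: Vaccine A 824/1208 = 68.2%, the mRNA vaccine 386/705 = 54.8% → Vaccine A
Vaccine A wins overall and in every age group — no reversal.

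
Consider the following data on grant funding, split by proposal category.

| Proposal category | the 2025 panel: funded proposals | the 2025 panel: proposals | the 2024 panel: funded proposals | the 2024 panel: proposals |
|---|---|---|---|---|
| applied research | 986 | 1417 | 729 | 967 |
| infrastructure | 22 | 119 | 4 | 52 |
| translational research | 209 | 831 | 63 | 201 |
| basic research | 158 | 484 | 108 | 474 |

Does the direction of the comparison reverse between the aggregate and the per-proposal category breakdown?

Applied research: the 2025 panel 986/1417 = 69.6%, the 2024 panel 729/967 = 75.4% → the 2024 panel
Infrastructure: the 2025 panel 22/119 = 18.5%, the 2024 panel 4/52 = 7.7% → the 2025 panel
Translational research: the 2025 panel 209/831 = 25.2%, the 2024 panel 63/201 = 31.3% → the 2024 panel
Basic research: the 2025 panel 158/484 = 32.6%, the 2024 panel 108/474 = 22.8% → the 2025 panel
Overall: the 2025 panel 1375/2851 = 48.2%, the 2024 panel 904/1694 = 53.4% → the 2024 panel
Neither sweeps: the 2025 panel wins 2 of 4 groups, the 2024 panel wins 2. The 2024 panel wins overall but not every group — no Simpson reversal.

No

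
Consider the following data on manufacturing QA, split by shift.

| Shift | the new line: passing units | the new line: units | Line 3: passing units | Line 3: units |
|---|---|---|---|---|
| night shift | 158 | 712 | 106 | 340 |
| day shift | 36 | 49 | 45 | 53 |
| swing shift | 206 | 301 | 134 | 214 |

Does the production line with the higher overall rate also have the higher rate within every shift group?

Night shift: the new line 158/712 = 22.2%, Line 3 106/340 = 31.2% → Line 3
Day shift: the new line 36/49 = 73.5%, Line 3 45/53 = 84.9% → Line 3
Swing shift: the new line 206/301 = 68.4%, Line 3 134/214 = 62.6% → the new line
Overall: the new line 400/1062 = 37.7%, Line 3 285/607 = 47.0% → Line 3
Neither sweeps: the new line wins 1 of 3 groups, Line 3 wins 2. Line 3 wins overall but not every group — no Simpson reversal.

No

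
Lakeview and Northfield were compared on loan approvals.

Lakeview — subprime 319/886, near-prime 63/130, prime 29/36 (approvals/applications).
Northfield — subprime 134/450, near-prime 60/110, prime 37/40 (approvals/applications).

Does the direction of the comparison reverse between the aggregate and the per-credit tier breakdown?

Subprime: Lakeview 319/886 = 36.0%, Northfield 134/450 = 29.8% → Lakeview
Near-prime: Lakeview 63/130 = 48.5%, Northfield 60/110 = 54.5% → Northfield
Prime: Lakeview 29/36 = 80.6%, Northfield 37/40 = 92.5% → Northfield
Overall: Lakeview 411/1052 = 39.1%, Northfield 231/600 = 38.5% → Lakeview
Neither sweeps: Lakeview wins 1 of 3 groups, Northfield wins 2. Lakeview wins overall but not every group — no Simpson reversal.

No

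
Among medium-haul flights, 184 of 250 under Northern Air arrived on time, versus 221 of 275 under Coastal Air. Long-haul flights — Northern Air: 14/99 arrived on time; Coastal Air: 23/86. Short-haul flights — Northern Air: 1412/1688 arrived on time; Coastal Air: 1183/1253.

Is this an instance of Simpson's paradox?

No

Medium-haul: Northern Air 184/250 = 73.6%, Coastal Air 221/275 = 80.4% → Coastal Air
Long-haul: Northern Air 14/99 = 14.1%, Coastal Air 23/86 = 26.7% → Coastal Air
Short-haul: Northern Air 1412/1688 = 83.6%, Coastal Air 1183/1253 = 94.4% → Coastal Air
Overall: Northern Air 1610/2037 = 79.0%, Coastal Air 1427/1614 = 88.4% → Coastal Air
Coastal Air wins overall and in every route group — no reversal.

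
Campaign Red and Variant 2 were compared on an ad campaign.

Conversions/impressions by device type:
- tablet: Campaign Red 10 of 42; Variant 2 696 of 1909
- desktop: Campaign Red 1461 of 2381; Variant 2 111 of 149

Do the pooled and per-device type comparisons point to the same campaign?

Tablet: Campaign Red 10/42 = 23.8%, Variant 2 696/1909 = 36.5% → Variant 2
Desktop: Campaign Red 1461/2381 = 61.4%, Variant 2 111/149 = 74.5% → Variant 2
Overall: Campaign Red 1471/2423 = 60.7%, Variant 2 807/2058 = 39.2% → Campaign Red
Variant 2 wins each device group but Campaign Red wins overall — the comparison reverses. Variant 2's impressions skew toward tablet, which has a lower base rate.

No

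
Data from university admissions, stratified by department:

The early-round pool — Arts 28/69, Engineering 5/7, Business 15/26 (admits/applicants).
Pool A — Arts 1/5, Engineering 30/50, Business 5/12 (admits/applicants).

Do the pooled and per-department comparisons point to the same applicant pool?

Arts: the early-round pool 28/69 = 40.6%, Pool A 1/5 = 20.0% → the early-round pool
Engineering: the early-round pool 5/7 = 71.4%, Pool A 30/50 = 60.0% → the early-round pool
Business: the early-round pool 15/26 = 57.7%, Pool A 5/12 = 41.7% → the early-round pool
Overall: the early-round pool 48/102 = 47.1%, Pool A 36/67 = 53.7% → Pool A
The early-round pool wins each department group but Pool A wins overall — the comparison reverses. The early-round pool's applicants skew toward Arts, which has a lower base rate.

No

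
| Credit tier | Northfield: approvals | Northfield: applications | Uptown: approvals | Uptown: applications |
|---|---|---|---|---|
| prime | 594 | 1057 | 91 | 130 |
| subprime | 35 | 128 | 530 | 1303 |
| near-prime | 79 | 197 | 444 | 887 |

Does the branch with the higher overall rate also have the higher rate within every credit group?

No

Prime: Northfield 594/1057 = 56.2%, Uptown 91/130 = 70.0% → Uptown
Subprime: Northfield 35/128 = 27.3%, Uptown 530/1303 = 40.7% → Uptown
Near-prime: Northfield 79/197 = 40.1%, Uptown 444/887 = 50.1% → Uptown
Overall: Northfield 708/1382 = 51.2%, Uptown 1065/2320 = 45.9% → Northfield
Uptown wins each credit group but Northfield wins overall — the comparison reverses. Uptown's applications skew toward subprime, which has a lower base rate.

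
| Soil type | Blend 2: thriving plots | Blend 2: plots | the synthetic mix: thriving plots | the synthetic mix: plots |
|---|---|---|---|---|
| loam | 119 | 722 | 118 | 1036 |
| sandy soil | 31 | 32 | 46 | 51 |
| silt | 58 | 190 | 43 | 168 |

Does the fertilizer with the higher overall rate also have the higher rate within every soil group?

Yes

Loam: Blend 2 119/722 = 16.5%, the synthetic mix 118/1036 = 11.4% → Blend 2
Sandy soil: Blend 2 31/32 = 96.9%, the synthetic mix 46/51 = 90.2% → Blend 2
Silt: Blend 2 58/190 = 30.5%, the synthetic mix 43/168 = 25.6% → Blend 2
Overall: Blend 2 208/944 = 22.0%, the synthetic mix 207/1255 = 16.5% → Blend 2
Blend 2 wins overall and in every soil group — no reversal.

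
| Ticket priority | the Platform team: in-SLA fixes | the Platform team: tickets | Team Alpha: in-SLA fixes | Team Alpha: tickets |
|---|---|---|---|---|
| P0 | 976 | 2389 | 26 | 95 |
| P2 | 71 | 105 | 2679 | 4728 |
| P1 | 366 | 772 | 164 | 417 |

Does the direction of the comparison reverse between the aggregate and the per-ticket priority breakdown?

P0: the Platform team 976/2389 = 40.9%, Team Alpha 26/95 = 27.4% → the Platform team
P2: the Platform team 71/105 = 67.6%, Team Alpha 2679/4728 = 56.7% → the Platform team
P1: the Platform team 366/772 = 47.4%, Team Alpha 164/417 = 39.3% → the Platform team
Overall: the Platform team 1413/3266 = 43.3%, Team Alpha 2869/5240 = 54.8% → Team Alpha
The Platform team wins each ticket group but Team Alpha wins overall — the comparison reverses. The Platform team's tickets skew toward P0, which has a lower base rate.

Yes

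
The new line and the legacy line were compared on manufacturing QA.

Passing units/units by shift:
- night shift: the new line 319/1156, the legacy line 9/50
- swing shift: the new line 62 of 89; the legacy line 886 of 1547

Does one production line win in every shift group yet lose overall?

Yes

Night shift: the new line 319/1156 = 27.6%, the legacy line 9/50 = 18.0% → the new line
Swing shift: the new line 62/89 = 69.7%, the legacy line 886/1547 = 57.3% → the new line
Overall: the new line 381/1245 = 30.6%, the legacy line 895/1597 = 56.0% → the legacy line
The new line wins each shift group but the legacy line wins overall — the comparison reverses. The new line's units skew toward night shift, which has a lower base rate.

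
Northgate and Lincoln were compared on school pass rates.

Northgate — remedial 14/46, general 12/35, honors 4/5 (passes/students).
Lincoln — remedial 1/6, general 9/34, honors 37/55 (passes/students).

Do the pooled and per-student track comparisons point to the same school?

No

Remedial: Northgate 14/46 = 30.4%, Lincoln 1/6 = 16.7% → Northgate
General: Northgate 12/35 = 34.3%, Lincoln 9/34 = 26.5% → Northgate
Honors: Northgate 4/5 = 80.0%, Lincoln 37/55 = 67.3% → Northgate
Overall: Northgate 30/86 = 34.9%, Lincoln 47/95 = 49.5% → Lincoln
Northgate wins each student group but Lincoln wins overall — the comparison reverses. Northgate's students skew toward remedial, which has a lower base rate.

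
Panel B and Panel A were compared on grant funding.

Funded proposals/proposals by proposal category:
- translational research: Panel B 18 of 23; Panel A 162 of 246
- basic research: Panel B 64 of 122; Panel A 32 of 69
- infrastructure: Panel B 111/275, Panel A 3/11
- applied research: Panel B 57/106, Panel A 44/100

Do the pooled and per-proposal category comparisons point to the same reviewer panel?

No

Translational research: Panel B 18/23 = 78.3%, Panel A 162/246 = 65.9% → Panel B
Basic research: Panel B 64/122 = 52.5%, Panel A 32/69 = 46.4% → Panel B
Infrastructure: Panel B 111/275 = 40.4%, Panel A 3/11 = 27.3% → Panel B
Applied research: Panel B 57/106 = 53.8%, Panel A 44/100 = 44.0% → Panel B
Overall: Panel B 250/526 = 47.5%, Panel A 241/426 = 56.6% → Panel A
Panel B wins each proposal group but Panel A wins overall — the comparison reverses. Panel B's proposals skew toward infrastructure, which has a lower base rate.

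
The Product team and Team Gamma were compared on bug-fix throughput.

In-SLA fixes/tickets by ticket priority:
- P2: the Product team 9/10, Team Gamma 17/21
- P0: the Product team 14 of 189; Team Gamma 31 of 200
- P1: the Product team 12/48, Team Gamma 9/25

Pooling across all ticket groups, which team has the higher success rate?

Team Gamma

P2: the Product team 9/10 = 90.0%, Team Gamma 17/21 = 81.0% → the Product team
P0: the Product team 14/189 = 7.4%, Team Gamma 31/200 = 15.5% → Team Gamma
P1: the Product team 12/48 = 25.0%, Team Gamma 9/25 = 36.0% → Team Gamma
Overall: the Product team 35/247 = 14.2%, Team Gamma 57/246 = 23.2% → Team Gamma
(Neither sweeps every ticket group, but Team Gamma has the higher pooled rate.)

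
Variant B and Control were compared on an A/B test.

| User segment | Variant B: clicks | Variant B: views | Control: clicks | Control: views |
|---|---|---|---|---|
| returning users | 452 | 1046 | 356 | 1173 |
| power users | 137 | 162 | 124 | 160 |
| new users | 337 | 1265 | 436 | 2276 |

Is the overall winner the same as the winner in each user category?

Yes

Returning users: Variant B 452/1046 = 43.2%, Control 356/1173 = 30.3% → Variant B
Power users: Variant B 137/162 = 84.6%, Control 124/160 = 77.5% → Variant B
New users: Variant B 337/1265 = 26.6%, Control 436/2276 = 19.2% → Variant B
Overall: Variant B 926/2473 = 37.4%, Control 916/3609 = 25.4% → Variant B
Variant B wins overall and in every user group — no reversal.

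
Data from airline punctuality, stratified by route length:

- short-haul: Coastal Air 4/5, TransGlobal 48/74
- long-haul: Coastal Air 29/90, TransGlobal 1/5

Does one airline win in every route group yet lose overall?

Short-haul: Coastal Air 4/5 = 80.0%, TransGlobal 48/74 = 64.9% → Coastal Air
Long-haul: Coastal Air 29/90 = 32.2%, TransGlobal 1/5 = 20.0% → Coastal Air
Overall: Coastal Air 33/95 = 34.7%, TransGlobal 49/79 = 62.0% → TransGlobal
Coastal Air wins each route group but TransGlobal wins overall — the comparison reverses. Coastal Air's flights skew toward long-haul, which has a lower base rate.

Yes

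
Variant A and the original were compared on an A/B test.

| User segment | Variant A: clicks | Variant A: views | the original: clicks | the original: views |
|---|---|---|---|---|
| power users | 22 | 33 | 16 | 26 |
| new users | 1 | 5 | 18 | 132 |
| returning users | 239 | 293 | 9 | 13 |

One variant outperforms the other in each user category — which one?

Variant A

Power users: Variant A 22/33 = 66.7%, the original 16/26 = 61.5% → Variant A
New users: Variant A 1/5 = 20.0%, the original 18/132 = 13.6% → Variant A
Returning users: Variant A 239/293 = 81.6%, the original 9/13 = 69.2% → Variant A
Variant A has the higher rate in all 3 groups.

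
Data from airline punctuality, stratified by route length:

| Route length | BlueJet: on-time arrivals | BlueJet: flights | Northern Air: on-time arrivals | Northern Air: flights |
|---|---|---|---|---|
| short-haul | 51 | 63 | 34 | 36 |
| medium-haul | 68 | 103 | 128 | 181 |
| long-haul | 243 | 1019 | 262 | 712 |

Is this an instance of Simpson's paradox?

Short-haul: BlueJet 51/63 = 81.0%, Northern Air 34/36 = 94.4% → Northern Air
Medium-haul: BlueJet 68/103 = 66.0%, Northern Air 128/181 = 70.7% → Northern Air
Long-haul: BlueJet 243/1019 = 23.8%, Northern Air 262/712 = 36.8% → Northern Air
Overall: BlueJet 362/1185 = 30.5%, Northern Air 424/929 = 45.6% → Northern Air
Northern Air wins overall and in every route group — no reversal.

No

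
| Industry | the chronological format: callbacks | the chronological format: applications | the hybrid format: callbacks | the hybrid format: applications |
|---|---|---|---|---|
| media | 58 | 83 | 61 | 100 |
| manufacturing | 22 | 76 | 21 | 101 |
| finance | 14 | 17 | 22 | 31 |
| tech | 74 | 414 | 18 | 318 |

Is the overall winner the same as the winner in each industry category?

Yes

Media: the chronological format 58/83 = 69.9%, the hybrid format 61/100 = 61.0% → the chronological format
Manufacturing: the chronological format 22/76 = 28.9%, the hybrid format 21/101 = 20.8% → the chronological format
Finance: the chronological format 14/17 = 82.4%, the hybrid format 22/31 = 71.0% → the chronological format
Tech: the chronological format 74/414 = 17.9%, the hybrid format 18/318 = 5.7% → the chronological format
Overall: the chronological format 168/590 = 28.5%, the hybrid format 122/550 = 22.2% → the chronological format
The chronological format wins overall and in every industry group — no reversal.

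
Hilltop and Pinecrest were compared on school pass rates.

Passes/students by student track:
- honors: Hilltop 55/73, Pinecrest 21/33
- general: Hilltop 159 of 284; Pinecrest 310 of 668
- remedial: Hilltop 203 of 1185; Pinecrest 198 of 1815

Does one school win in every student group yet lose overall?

Honors: Hilltop 55/73 = 75.3%, Pinecrest 21/33 = 63.6% → Hilltop
General: Hilltop 159/284 = 56.0%, Pinecrest 310/668 = 46.4% → Hilltop
Remedial: Hilltop 203/1185 = 17.1%, Pinecrest 198/1815 = 10.9% → Hilltop
Overall: Hilltop 417/1542 = 27.0%, Pinecrest 529/2516 = 21.0% → Hilltop
Hilltop wins overall and in every student group — no reversal.

No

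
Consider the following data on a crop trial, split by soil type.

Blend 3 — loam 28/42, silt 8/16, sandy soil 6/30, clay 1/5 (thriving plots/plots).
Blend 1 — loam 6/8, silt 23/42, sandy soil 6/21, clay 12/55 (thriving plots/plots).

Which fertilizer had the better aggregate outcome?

Blend 3

Loam: Blend 3 28/42 = 66.7%, Blend 1 6/8 = 75.0% → Blend 1
Silt: Blend 3 8/16 = 50.0%, Blend 1 23/42 = 54.8% → Blend 1
Sandy soil: Blend 3 6/30 = 20.0%, Blend 1 6/21 = 28.6% → Blend 1
Clay: Blend 3 1/5 = 20.0%, Blend 1 12/55 = 21.8% → Blend 1
Overall: Blend 3 43/93 = 46.2%, Blend 1 47/126 = 37.3% → Blend 3
(Blend 1 wins every soil group but Blend 3 wins overall — Blend 1's plots skew toward the low-rate clay group.)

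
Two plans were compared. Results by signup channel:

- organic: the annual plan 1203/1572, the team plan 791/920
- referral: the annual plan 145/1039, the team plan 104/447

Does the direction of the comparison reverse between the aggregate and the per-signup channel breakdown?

No

Organic: the annual plan 1203/1572 = 76.5%, the team plan 791/920 = 86.0% → the team plan
Referral: the annual plan 145/1039 = 14.0%, the team plan 104/447 = 23.3% → the team plan
Overall: the annual plan 1348/2611 = 51.6%, the team plan 895/1367 = 65.5% → the team plan
The team plan wins overall and in every signup group — no reversal.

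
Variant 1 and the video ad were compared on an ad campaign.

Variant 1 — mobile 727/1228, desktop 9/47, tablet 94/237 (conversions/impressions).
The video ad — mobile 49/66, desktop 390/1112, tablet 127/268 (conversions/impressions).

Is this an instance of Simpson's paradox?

Yes

Mobile: Variant 1 727/1228 = 59.2%, the video ad 49/66 = 74.2% → the video ad
Desktop: Variant 1 9/47 = 19.1%, the video ad 390/1112 = 35.1% → the video ad
Tablet: Variant 1 94/237 = 39.7%, the video ad 127/268 = 47.4% → the video ad
Overall: Variant 1 830/1512 = 54.9%, the video ad 566/1446 = 39.1% → Variant 1
The video ad wins each device group but Variant 1 wins overall — the comparison reverses. The video ad's impressions skew toward desktop, which has a lower base rate.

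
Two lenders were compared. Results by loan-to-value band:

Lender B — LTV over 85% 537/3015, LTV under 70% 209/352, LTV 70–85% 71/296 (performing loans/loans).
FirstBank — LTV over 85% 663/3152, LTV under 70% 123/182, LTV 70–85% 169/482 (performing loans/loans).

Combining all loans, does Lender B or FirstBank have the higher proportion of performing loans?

FirstBank

LTV over 85%: Lender B 537/3015 = 17.8%, FirstBank 663/3152 = 21.0% → FirstBank
LTV under 70%: Lender B 209/352 = 59.4%, FirstBank 123/182 = 67.6% → FirstBank
LTV 70–85%: Lender B 71/296 = 24.0%, FirstBank 169/482 = 35.1% → FirstBank
Overall: Lender B 817/3663 = 22.3%, FirstBank 955/3816 = 25.0% → FirstBank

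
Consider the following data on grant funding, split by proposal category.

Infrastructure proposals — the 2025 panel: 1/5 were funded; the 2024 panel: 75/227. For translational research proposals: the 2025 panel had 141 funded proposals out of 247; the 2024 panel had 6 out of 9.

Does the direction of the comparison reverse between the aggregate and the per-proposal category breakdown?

Infrastructure: the 2025 panel 1/5 = 20.0%, the 2024 panel 75/227 = 33.0% → the 2024 panel
Translational research: the 2025 panel 141/247 = 57.1%, the 2024 panel 6/9 = 66.7% → the 2024 panel
Overall: the 2025 panel 142/252 = 56.3%, the 2024 panel 81/236 = 34.3% → the 2025 panel
The 2024 panel wins each proposal group but the 2025 panel wins overall — the comparison reverses. The 2024 panel's proposals skew toward infrastructure, which has a lower base rate.

Yes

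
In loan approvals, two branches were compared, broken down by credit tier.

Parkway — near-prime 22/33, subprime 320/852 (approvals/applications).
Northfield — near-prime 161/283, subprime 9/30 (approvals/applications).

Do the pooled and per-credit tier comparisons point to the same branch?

Near-prime: Parkway 22/33 = 66.7%, Northfield 161/283 = 56.9% → Parkway
Subprime: Parkway 320/852 = 37.6%, Northfield 9/30 = 30.0% → Parkway
Overall: Parkway 342/885 = 38.6%, Northfield 170/313 = 54.3% → Northfield
Parkway wins each credit group but Northfield wins overall — the comparison reverses. Parkway's applications skew toward subprime, which has a lower base rate.

No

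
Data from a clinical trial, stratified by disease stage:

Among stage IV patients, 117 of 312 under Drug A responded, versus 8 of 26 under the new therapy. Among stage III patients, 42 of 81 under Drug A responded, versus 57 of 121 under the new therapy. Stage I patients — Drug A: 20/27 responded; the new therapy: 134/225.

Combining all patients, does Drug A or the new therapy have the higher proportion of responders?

Stage IV: Drug A 117/312 = 37.5%, the new therapy 8/26 = 30.8% → Drug A
Stage III: Drug A 42/81 = 51.9%, the new therapy 57/121 = 47.1% → Drug A
Stage I: Drug A 20/27 = 74.1%, the new therapy 134/225 = 59.6% → Drug A
Overall: Drug A 179/420 = 42.6%, the new therapy 199/372 = 53.5% → the new therapy
(Drug A wins every disease group but the new therapy wins overall — Drug A's patients skew toward the low-rate stage IV group.)

the new therapy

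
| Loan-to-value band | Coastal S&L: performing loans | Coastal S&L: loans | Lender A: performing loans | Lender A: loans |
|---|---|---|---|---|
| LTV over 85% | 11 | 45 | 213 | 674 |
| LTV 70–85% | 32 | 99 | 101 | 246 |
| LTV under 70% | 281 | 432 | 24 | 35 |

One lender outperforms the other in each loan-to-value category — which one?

Lender A

LTV over 85%: Coastal S&L 11/45 = 24.4%, Lender A 213/674 = 31.6% → Lender A
LTV 70–85%: Coastal S&L 32/99 = 32.3%, Lender A 101/246 = 41.1% → Lender A
LTV under 70%: Coastal S&L 281/432 = 65.0%, Lender A 24/35 = 68.6% → Lender A
Lender A has the higher rate in all 3 groups.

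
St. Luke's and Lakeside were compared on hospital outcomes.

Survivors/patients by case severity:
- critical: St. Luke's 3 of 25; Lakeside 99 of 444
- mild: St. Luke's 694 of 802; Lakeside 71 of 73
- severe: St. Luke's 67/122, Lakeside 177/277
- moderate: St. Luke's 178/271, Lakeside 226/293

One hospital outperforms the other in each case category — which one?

Lakeside

Critical: St. Luke's 3/25 = 12.0%, Lakeside 99/444 = 22.3% → Lakeside
Mild: St. Luke's 694/802 = 86.5%, Lakeside 71/73 = 97.3% → Lakeside
Severe: St. Luke's 67/122 = 54.9%, Lakeside 177/277 = 63.9% → Lakeside
Moderate: St. Luke's 178/271 = 65.7%, Lakeside 226/293 = 77.1% → Lakeside
Lakeside has the higher rate in all 4 groups.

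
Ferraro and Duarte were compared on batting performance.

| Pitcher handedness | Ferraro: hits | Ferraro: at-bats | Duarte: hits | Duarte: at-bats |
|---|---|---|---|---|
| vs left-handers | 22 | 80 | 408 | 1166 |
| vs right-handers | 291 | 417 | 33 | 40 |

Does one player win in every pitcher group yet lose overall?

Vs left-handers: Ferraro 22/80 = 27.5%, Duarte 408/1166 = 35.0% → Duarte
Vs right-handers: Ferraro 291/417 = 69.8%, Duarte 33/40 = 82.5% → Duarte
Overall: Ferraro 313/497 = 63.0%, Duarte 441/1206 = 36.6% → Ferraro
Duarte wins each pitcher group but Ferraro wins overall — the comparison reverses. Duarte's at-bats skew toward vs left-handers, which has a lower base rate.

Yes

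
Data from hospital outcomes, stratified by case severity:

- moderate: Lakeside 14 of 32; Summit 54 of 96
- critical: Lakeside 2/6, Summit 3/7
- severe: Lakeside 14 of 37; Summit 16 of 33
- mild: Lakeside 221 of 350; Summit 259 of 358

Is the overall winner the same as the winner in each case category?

Yes

Moderate: Lakeside 14/32 = 43.8%, Summit 54/96 = 56.2% → Summit
Critical: Lakeside 2/6 = 33.3%, Summit 3/7 = 42.9% → Summit
Severe: Lakeside 14/37 = 37.8%, Summit 16/33 = 48.5% → Summit
Mild: Lakeside 221/350 = 63.1%, Summit 259/358 = 72.3% → Summit
Overall: Lakeside 251/425 = 59.1%, Summit 332/494 = 67.2% → Summit
Summit wins overall and in every case group — no reversal.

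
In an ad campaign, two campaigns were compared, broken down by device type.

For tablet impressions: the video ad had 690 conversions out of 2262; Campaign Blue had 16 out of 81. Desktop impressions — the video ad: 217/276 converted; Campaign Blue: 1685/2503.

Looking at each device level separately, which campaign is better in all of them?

the video ad

Tablet: the video ad 690/2262 = 30.5%, Campaign Blue 16/81 = 19.8% → the video ad
Desktop: the video ad 217/276 = 78.6%, Campaign Blue 1685/2503 = 67.3% → the video ad
The video ad has the higher rate in both groups.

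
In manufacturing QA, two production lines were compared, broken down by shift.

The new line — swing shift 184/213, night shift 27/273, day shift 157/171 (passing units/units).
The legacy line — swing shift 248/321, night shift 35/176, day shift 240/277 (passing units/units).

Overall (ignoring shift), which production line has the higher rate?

Swing shift: the new line 184/213 = 86.4%, the legacy line 248/321 = 77.3% → the new line
Night shift: the new line 27/273 = 9.9%, the legacy line 35/176 = 19.9% → the legacy line
Day shift: the new line 157/171 = 91.8%, the legacy line 240/277 = 86.6% → the new line
Overall: the new line 368/657 = 56.0%, the legacy line 523/774 = 67.6% → the legacy line
(Neither sweeps every shift group, but the legacy line has the higher pooled rate.)

the legacy line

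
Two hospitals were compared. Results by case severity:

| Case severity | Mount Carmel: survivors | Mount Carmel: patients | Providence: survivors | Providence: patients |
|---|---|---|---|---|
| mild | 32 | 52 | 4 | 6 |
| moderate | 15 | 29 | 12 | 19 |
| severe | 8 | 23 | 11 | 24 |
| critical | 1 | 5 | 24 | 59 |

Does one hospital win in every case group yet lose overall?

Mild: Mount Carmel 32/52 = 61.5%, Providence 4/6 = 66.7% → Providence
Moderate: Mount Carmel 15/29 = 51.7%, Providence 12/19 = 63.2% → Providence
Severe: Mount Carmel 8/23 = 34.8%, Providence 11/24 = 45.8% → Providence
Critical: Mount Carmel 1/5 = 20.0%, Providence 24/59 = 40.7% → Providence
Overall: Mount Carmel 56/109 = 51.4%, Providence 51/108 = 47.2% → Mount Carmel
Providence wins each case group but Mount Carmel wins overall — the comparison reverses. Providence's patients skew toward critical, which has a lower base rate.

Yes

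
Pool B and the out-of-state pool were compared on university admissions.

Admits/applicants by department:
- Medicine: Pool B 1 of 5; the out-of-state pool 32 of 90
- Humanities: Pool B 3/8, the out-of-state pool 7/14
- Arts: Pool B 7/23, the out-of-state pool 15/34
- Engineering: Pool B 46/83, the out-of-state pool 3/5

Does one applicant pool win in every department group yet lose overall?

Medicine: Pool B 1/5 = 20.0%, the out-of-state pool 32/90 = 35.6% → the out-of-state pool
Humanities: Pool B 3/8 = 37.5%, the out-of-state pool 7/14 = 50.0% → the out-of-state pool
Arts: Pool B 7/23 = 30.4%, the out-of-state pool 15/34 = 44.1% → the out-of-state pool
Engineering: Pool B 46/83 = 55.4%, the out-of-state pool 3/5 = 60.0% → the out-of-state pool
Overall: Pool B 57/119 = 47.9%, the out-of-state pool 57/143 = 39.9% → Pool B
The out-of-state pool wins each department group but Pool B wins overall — the comparison reverses. The out-of-state pool's applicants skew toward Medicine, which has a lower base rate.

Yes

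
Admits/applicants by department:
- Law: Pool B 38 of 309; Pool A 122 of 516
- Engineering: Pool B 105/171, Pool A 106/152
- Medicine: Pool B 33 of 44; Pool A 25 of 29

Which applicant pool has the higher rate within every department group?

Law: Pool B 38/309 = 12.3%, Pool A 122/516 = 23.6% → Pool A
Engineering: Pool B 105/171 = 61.4%, Pool A 106/152 = 69.7% → Pool A
Medicine: Pool B 33/44 = 75.0%, Pool A 25/29 = 86.2% → Pool A
Pool A has the higher rate in all 3 groups.

Pool A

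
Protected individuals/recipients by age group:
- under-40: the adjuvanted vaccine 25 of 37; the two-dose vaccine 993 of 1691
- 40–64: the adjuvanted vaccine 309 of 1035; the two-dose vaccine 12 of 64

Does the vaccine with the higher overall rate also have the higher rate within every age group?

No

Under-40: the adjuvanted vaccine 25/37 = 67.6%, the two-dose vaccine 993/1691 = 58.7% → the adjuvanted vaccine
40–64: the adjuvanted vaccine 309/1035 = 29.9%, the two-dose vaccine 12/64 = 18.8% → the adjuvanted vaccine
Overall: the adjuvanted vaccine 334/1072 = 31.2%, the two-dose vaccine 1005/1755 = 57.3% → the two-dose vaccine
The adjuvanted vaccine wins each age group but the two-dose vaccine wins overall — the comparison reverses. The adjuvanted vaccine's recipients skew toward 40–64, which has a lower base rate.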